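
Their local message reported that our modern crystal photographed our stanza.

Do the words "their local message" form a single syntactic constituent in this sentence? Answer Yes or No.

Yes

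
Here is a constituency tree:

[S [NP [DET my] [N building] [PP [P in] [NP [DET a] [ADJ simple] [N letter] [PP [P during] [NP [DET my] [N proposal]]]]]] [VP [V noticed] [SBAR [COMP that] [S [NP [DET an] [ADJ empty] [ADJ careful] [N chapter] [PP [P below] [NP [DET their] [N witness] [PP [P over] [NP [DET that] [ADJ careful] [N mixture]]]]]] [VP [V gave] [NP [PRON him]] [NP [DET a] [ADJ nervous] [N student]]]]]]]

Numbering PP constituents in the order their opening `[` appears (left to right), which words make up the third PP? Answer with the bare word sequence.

below their witness over that careful mixture

Opening `[PP` markers occur at word positions 3, 7, 16, 19; the third of these opens the constituent [PP below their witness over that careful mixture].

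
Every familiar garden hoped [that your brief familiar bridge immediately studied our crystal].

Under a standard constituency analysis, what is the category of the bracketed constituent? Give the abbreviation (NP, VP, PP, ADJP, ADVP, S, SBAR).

SBAR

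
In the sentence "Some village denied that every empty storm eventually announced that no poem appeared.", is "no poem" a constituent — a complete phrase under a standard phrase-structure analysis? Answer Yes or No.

Yes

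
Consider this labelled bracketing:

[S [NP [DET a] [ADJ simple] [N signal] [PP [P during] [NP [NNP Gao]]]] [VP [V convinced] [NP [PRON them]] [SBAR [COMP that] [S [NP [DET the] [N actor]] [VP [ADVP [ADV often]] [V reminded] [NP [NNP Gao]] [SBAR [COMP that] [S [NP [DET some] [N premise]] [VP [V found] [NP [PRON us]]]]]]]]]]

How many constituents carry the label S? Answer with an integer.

3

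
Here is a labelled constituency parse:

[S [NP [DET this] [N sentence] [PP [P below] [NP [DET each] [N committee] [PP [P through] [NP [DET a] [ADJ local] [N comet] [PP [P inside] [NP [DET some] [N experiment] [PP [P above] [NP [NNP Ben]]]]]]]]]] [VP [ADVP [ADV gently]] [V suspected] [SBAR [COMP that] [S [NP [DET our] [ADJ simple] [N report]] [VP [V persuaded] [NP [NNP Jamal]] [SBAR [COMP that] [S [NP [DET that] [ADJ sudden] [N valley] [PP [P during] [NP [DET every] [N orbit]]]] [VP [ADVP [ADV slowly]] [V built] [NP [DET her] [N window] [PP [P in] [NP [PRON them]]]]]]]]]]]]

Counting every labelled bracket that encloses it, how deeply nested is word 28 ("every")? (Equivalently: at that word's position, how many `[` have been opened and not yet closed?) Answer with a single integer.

11

The word sits inside DET, which is inside NP, inside PP, inside NP, inside S, inside SBAR, inside VP, inside S, inside SBAR, inside VP, inside S — 11 brackets in all.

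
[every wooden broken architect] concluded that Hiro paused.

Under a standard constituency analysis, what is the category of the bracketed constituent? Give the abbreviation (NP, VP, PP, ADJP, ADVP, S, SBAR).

NP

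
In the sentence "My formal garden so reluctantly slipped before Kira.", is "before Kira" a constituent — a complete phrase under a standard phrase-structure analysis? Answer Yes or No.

Yes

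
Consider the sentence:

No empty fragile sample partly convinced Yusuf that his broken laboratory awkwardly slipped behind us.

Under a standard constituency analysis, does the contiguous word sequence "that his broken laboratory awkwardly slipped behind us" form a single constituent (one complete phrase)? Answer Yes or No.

The sequence corresponds to a single SBAR node — the subordinate clause "that his broken laboratory awkwardly slipped behind us".

Yes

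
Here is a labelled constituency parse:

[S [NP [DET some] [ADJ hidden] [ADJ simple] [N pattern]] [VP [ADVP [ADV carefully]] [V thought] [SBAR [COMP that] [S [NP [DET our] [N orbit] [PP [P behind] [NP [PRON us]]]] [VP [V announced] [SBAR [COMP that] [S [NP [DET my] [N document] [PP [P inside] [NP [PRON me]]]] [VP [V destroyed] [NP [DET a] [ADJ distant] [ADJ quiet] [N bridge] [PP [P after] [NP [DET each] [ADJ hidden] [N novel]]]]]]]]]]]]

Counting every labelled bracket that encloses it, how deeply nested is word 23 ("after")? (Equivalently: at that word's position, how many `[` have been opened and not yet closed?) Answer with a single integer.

11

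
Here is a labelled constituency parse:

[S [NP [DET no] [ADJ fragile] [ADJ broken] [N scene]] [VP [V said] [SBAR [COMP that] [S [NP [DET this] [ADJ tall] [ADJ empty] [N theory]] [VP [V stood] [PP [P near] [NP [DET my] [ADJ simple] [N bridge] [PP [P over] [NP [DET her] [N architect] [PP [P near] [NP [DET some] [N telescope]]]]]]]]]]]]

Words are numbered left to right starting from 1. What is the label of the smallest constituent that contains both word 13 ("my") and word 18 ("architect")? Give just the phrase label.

Word 13 lies under S → VP → SBAR → S → VP → PP → NP → DET; word 18 lies under S → VP → SBAR → S → VP → PP → NP → PP → NP → N. The lowest shared node is the NP.

NP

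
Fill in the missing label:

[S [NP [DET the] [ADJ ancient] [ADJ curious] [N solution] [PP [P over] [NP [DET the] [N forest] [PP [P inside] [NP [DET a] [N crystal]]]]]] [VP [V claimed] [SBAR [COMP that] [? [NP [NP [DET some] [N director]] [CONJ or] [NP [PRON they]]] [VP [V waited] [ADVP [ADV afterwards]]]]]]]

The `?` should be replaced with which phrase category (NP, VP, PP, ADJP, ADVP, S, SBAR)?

S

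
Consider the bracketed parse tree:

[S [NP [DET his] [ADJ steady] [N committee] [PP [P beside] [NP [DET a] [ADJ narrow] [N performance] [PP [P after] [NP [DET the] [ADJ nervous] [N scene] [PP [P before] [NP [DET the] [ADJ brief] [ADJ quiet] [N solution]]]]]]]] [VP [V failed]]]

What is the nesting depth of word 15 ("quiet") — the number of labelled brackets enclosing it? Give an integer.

9

Path from the root down to the word: S → NP → PP → NP → PP → NP → PP → NP → ADJ. That is 9 enclosing brackets.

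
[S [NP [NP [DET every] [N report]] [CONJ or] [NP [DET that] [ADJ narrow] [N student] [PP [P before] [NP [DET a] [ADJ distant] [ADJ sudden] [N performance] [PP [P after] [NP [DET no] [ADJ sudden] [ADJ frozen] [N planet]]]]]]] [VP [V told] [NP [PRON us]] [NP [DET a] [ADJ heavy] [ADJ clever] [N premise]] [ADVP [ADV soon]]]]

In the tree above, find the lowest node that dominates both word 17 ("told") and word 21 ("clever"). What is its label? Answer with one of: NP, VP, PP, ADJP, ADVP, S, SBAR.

VP

The smallest bracket enclosing both words is [VP told us a heavy clever premise soon], so the label is VP.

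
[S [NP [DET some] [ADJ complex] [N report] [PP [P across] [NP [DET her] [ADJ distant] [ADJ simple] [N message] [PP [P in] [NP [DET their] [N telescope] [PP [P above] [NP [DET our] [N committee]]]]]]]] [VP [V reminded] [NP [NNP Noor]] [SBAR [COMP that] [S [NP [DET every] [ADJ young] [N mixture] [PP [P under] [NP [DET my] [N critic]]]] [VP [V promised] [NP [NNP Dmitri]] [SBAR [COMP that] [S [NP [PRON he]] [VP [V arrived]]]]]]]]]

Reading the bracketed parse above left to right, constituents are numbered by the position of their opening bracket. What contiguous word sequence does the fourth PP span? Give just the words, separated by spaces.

under my critic

The PP opening brackets appear, in order, over: "across her distant simple message in their telescope above our committee"; "in their telescope above our committee"; "above our committee"; "under my critic". The fourth one spans "under my critic".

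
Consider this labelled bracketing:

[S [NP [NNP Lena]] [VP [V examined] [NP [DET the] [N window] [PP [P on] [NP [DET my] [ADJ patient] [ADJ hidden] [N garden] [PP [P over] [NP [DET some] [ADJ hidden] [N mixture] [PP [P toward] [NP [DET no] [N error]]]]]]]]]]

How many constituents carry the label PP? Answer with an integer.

3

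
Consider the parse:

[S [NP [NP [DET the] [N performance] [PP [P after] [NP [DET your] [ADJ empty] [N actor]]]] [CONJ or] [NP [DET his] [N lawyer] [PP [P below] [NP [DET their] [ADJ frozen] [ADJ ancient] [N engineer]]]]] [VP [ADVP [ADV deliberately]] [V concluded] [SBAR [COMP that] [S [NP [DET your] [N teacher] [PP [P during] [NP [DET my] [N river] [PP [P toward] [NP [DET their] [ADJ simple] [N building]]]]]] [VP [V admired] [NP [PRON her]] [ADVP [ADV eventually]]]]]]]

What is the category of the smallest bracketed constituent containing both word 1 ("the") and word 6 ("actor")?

NP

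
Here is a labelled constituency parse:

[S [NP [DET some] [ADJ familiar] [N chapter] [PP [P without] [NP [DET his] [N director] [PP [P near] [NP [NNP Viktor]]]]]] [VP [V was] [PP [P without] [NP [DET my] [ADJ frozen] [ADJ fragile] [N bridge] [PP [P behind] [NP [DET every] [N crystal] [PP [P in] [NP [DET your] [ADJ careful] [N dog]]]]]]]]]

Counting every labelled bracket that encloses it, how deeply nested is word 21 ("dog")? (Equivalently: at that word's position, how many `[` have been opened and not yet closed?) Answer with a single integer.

9

Counting open brackets not yet closed at "dog": [S [VP [PP [NP [PP [NP [PP [NP [N = 9.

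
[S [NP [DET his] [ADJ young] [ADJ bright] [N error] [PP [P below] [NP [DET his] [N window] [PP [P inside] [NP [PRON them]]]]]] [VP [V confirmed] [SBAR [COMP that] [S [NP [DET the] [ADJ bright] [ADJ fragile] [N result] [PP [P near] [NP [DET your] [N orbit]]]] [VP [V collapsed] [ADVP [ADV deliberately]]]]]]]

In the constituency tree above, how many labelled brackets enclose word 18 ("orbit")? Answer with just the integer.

The word sits inside N, which is inside NP, inside PP, inside NP, inside S, inside SBAR, inside VP, inside S — 8 brackets in all.

8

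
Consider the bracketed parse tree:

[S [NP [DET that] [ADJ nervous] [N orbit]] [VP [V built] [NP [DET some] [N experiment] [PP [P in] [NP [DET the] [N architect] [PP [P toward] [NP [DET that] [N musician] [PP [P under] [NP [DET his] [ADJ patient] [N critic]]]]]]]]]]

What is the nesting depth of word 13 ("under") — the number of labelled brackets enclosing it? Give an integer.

Path from the root down to the word: S → VP → NP → PP → NP → PP → NP → PP → P. That is 9 enclosing brackets.

9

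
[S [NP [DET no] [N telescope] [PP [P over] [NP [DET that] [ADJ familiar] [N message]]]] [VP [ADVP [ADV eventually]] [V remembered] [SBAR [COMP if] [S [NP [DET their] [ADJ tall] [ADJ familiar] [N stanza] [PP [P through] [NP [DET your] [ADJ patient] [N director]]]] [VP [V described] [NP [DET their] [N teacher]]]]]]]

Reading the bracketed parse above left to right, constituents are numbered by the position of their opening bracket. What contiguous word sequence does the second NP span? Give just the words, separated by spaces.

In left-to-right order the NP constituents are "no telescope over that familiar message"; "that familiar message"; "their tall familiar stanza through your patient director"; "your patient director"; "their teacher". Number 2 is "that familiar message".

that familiar message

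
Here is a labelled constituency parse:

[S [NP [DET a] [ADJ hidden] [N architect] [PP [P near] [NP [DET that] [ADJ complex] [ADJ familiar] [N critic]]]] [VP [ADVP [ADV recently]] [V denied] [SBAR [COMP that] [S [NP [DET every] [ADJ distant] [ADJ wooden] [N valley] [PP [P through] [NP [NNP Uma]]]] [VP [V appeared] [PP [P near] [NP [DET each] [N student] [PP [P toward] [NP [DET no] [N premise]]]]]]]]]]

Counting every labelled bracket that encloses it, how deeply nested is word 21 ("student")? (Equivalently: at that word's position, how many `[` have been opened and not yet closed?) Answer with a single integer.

The word sits inside N, which is inside NP, inside PP, inside VP, inside S, inside SBAR, inside VP, inside S — 8 brackets in all.

8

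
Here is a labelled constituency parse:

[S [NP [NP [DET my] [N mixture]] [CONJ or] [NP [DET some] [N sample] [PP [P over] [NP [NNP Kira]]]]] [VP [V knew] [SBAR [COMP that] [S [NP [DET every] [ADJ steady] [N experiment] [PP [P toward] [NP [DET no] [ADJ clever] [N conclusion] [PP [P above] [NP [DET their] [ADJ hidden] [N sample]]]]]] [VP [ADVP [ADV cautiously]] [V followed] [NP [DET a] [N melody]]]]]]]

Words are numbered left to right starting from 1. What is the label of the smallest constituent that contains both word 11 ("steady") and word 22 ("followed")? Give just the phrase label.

S

Word 11 lies under S → VP → SBAR → S → NP → ADJ; word 22 lies under S → VP → SBAR → S → VP → V. The lowest shared node is the S.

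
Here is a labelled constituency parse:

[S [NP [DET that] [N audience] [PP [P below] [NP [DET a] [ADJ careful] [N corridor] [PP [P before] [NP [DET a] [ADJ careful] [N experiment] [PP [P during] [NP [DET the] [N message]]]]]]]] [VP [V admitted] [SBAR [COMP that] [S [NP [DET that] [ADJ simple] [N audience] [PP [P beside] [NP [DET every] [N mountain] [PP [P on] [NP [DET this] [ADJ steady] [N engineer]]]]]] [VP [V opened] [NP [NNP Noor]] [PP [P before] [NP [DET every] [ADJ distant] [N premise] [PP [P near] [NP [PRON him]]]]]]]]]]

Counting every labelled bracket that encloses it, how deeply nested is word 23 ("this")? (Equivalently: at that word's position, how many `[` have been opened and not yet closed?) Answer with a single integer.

10

The word sits inside DET, which is inside NP, inside PP, inside NP, inside PP, inside NP, inside S, inside SBAR, inside VP, inside S — 10 brackets in all.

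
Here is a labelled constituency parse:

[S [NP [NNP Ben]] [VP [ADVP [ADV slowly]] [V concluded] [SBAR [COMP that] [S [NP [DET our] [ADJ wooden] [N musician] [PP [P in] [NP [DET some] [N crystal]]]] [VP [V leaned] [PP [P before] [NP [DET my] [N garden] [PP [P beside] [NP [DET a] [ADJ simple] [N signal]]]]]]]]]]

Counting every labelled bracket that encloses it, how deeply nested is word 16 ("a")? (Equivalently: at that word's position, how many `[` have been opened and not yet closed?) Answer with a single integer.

10

The word sits inside DET, which is inside NP, inside PP, inside NP, inside PP, inside VP, inside S, inside SBAR, inside VP, inside S — 10 brackets in all.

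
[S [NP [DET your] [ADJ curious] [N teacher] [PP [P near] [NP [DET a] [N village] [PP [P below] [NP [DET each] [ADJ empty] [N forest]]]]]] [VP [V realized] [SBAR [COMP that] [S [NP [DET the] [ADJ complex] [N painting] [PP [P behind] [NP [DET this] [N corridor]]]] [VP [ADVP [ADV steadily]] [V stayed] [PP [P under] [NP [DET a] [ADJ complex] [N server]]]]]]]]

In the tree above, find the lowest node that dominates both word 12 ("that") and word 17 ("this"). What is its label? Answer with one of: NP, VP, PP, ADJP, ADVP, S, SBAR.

SBAR

Word 12 lies under S → VP → SBAR → COMP; word 17 lies under S → VP → SBAR → S → NP → PP → NP → DET. The lowest shared node is the SBAR.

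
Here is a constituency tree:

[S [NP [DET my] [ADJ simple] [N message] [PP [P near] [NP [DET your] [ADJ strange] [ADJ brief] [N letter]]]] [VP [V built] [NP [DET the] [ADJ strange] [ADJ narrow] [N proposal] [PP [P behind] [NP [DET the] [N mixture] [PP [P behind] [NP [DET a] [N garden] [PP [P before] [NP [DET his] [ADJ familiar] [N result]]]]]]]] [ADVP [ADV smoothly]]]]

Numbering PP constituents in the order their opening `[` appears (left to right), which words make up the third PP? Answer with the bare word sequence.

behind a garden before his familiar result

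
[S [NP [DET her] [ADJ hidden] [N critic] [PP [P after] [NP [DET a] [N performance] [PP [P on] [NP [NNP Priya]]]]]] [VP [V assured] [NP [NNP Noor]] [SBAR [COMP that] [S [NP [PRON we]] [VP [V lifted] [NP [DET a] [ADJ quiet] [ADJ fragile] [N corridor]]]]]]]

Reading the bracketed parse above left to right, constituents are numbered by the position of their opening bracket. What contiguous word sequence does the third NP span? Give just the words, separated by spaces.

The NP opening brackets appear, in order, over: "her hidden critic after a performance on Priya"; "a performance on Priya"; "Priya"; "Noor"; "we"; "a quiet fragile corridor". The third one spans "Priya".

Priya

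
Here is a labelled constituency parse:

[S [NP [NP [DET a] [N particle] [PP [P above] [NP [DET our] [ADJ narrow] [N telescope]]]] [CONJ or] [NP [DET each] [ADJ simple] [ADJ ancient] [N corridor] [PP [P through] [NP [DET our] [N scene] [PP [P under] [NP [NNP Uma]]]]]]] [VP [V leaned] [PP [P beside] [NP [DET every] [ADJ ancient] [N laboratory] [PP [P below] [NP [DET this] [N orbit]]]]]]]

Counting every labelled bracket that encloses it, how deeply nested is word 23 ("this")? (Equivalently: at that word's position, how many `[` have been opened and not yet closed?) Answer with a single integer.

7

The word sits inside DET, which is inside NP, inside PP, inside NP, inside PP, inside VP, inside S — 7 brackets in all.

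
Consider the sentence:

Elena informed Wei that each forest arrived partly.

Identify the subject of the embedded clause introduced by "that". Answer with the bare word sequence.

In the embedded clause introduced by "that" the verb is "arrived"; the NP preceding it, "each forest", is the subject.

each forest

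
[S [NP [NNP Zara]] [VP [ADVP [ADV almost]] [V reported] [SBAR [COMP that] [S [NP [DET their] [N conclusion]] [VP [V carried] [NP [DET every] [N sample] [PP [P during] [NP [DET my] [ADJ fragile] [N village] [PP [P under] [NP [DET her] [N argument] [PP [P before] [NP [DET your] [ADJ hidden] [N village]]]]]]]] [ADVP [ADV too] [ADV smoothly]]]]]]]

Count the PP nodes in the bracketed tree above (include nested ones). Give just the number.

Scanning left to right, an opening `[PP` appears at word positions 10, 14, 17 — 3 in total.

3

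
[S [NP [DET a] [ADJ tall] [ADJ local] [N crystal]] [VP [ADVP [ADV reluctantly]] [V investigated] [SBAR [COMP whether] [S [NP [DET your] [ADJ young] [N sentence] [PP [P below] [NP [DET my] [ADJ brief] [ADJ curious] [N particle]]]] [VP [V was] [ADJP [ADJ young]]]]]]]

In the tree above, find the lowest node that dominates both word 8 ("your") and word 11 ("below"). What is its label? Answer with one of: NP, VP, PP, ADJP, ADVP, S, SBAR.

NP

Word 8 lies under S → VP → SBAR → S → NP → DET; word 11 lies under S → VP → SBAR → S → NP → PP → P. The lowest shared node is the NP.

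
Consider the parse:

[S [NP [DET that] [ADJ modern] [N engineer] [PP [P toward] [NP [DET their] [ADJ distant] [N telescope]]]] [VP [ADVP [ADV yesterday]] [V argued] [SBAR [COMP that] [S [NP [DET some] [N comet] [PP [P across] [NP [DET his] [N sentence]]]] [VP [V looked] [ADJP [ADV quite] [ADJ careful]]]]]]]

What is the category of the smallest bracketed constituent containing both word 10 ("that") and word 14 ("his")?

The smallest bracket enclosing both words is [SBAR that some comet across his sentence looked quite careful], so the label is SBAR.

SBAR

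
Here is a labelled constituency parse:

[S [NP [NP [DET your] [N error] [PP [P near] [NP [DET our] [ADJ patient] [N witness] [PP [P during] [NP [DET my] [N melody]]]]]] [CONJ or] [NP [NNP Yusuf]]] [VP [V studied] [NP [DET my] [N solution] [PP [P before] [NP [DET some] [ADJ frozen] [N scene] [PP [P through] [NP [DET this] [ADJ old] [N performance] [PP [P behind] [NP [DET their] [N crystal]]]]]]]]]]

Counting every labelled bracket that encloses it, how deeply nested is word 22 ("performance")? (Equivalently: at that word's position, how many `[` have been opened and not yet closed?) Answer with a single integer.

8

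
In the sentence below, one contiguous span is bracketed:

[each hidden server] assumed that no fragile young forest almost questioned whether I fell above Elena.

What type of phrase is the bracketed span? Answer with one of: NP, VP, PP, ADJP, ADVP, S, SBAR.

NP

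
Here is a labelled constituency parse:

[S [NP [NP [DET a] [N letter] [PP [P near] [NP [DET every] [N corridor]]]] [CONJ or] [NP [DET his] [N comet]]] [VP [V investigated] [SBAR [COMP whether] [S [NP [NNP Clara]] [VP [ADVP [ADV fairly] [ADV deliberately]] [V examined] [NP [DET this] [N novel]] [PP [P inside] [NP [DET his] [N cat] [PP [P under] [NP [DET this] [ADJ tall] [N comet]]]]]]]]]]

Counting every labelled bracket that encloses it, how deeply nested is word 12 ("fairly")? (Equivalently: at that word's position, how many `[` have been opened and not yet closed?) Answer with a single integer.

Path from the root down to the word: S → VP → SBAR → S → VP → ADVP → ADV. That is 7 enclosing brackets.

7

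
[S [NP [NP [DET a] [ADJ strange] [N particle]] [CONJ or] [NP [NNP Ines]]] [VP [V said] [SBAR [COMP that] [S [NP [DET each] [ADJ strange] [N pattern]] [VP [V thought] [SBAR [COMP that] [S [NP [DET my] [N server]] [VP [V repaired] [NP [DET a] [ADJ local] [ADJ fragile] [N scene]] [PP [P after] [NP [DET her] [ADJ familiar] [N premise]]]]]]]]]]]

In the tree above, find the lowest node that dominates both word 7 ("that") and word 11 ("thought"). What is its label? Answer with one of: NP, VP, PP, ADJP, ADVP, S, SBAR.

SBAR

Word 7 lies under S → VP → SBAR → COMP; word 11 lies under S → VP → SBAR → S → VP → V. The lowest shared node is the SBAR.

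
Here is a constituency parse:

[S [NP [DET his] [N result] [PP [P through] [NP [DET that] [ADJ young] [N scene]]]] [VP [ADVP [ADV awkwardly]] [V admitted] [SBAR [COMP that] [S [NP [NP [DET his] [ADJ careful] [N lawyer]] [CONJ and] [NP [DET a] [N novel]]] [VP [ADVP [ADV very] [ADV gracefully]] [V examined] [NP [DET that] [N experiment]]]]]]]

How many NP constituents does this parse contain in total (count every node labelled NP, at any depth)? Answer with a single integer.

The NP constituents are: [NP his result through that young scene]; [NP that young scene]; [NP his careful lawyer and a novel]; [NP his careful lawyer]; [NP a novel]; [NP that experiment]. Total: 6.

6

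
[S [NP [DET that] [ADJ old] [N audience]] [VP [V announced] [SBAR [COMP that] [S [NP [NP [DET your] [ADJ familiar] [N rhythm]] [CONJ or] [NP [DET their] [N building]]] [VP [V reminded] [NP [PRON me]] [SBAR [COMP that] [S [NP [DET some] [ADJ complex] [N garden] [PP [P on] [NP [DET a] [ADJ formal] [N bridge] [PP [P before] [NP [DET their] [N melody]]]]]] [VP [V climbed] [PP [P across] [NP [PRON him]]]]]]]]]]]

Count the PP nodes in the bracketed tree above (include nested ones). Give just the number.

3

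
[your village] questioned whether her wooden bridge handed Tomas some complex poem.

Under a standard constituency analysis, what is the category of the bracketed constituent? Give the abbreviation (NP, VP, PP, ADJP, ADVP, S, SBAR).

The span is built around the noun "village" — a noun phrase (NP).

NP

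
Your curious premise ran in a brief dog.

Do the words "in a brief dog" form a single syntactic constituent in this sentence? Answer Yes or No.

Yes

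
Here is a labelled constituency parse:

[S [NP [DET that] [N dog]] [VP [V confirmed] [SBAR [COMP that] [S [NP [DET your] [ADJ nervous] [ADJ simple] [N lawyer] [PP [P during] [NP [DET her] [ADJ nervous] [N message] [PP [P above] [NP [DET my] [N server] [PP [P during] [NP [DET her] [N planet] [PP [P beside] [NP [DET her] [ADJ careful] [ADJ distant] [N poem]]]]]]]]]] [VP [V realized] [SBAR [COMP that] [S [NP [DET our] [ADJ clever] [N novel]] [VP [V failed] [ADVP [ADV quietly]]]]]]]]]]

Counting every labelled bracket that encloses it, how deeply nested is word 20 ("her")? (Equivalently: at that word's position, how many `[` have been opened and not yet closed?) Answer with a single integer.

The word sits inside DET, which is inside NP, inside PP, inside NP, inside PP, inside NP, inside PP, inside NP, inside PP, inside NP, inside S, inside SBAR, inside VP, inside S — 14 brackets in all.

14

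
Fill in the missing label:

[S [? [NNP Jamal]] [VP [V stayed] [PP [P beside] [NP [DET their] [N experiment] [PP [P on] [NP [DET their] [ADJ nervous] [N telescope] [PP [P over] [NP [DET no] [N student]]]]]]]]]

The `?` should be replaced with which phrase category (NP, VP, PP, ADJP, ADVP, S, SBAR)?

NP

A constituent whose immediate children are NNP 'Jamal' is a noun phrase: NP.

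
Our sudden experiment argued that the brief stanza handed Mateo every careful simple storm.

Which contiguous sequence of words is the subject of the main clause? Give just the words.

our sudden experiment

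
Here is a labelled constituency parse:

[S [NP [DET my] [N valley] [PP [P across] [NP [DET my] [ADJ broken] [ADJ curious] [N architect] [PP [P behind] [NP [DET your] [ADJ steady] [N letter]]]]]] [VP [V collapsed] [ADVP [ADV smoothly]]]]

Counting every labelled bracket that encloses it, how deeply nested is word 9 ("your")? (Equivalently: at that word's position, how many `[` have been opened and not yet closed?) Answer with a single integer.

7

The word sits inside DET, which is inside NP, inside PP, inside NP, inside PP, inside NP, inside S — 7 brackets in all.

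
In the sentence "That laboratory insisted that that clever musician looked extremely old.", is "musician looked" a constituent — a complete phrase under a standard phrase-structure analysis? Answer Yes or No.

No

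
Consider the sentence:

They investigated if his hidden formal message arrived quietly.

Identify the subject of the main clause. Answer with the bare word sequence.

they

The subject of the main clause is the NP immediately before the verb "investigated": "they".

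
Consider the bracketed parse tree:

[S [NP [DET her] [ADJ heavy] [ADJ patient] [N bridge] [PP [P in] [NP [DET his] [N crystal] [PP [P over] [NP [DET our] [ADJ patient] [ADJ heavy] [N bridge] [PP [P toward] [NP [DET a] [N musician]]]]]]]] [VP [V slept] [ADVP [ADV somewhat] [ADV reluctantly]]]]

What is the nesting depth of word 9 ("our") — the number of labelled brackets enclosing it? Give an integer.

Path from the root down to the word: S → NP → PP → NP → PP → NP → DET. That is 7 enclosing brackets.

7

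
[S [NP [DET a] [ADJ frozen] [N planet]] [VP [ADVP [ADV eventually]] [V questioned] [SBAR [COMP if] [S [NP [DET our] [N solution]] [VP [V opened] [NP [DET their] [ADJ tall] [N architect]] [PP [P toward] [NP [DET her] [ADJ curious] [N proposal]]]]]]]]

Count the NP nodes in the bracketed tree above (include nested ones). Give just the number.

4

Scanning left to right, an opening `[NP` appears at word positions 1, 7, 10, 14 — 4 in total.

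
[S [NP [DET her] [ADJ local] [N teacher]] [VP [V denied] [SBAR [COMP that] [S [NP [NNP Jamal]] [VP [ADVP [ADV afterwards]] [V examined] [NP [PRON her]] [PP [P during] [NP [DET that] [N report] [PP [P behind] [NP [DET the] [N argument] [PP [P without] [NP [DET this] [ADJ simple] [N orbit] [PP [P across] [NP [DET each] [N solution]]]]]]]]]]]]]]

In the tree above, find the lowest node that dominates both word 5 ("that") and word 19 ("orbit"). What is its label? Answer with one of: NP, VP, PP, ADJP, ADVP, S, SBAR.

SBAR

Word 5 lies under S → VP → SBAR → COMP; word 19 lies under S → VP → SBAR → S → VP → PP → NP → PP → NP → PP → NP → N. The lowest shared node is the SBAR.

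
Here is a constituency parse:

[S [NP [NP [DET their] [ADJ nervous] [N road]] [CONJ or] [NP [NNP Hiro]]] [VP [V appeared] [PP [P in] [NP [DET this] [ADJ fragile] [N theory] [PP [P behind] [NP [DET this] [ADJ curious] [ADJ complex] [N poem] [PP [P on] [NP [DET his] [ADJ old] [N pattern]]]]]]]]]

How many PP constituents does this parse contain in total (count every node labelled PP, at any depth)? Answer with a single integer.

3

Listing each PP by its span: [PP in this fragile theory behind this curious complex poem on his old pattern]; [PP behind this curious complex poem on his old pattern]; [PP on his old pattern] — that makes 3.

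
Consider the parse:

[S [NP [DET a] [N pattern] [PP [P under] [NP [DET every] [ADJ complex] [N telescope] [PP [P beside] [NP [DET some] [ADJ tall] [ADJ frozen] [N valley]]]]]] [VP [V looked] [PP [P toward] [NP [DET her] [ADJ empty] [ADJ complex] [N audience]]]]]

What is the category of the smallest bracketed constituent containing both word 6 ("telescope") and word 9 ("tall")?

NP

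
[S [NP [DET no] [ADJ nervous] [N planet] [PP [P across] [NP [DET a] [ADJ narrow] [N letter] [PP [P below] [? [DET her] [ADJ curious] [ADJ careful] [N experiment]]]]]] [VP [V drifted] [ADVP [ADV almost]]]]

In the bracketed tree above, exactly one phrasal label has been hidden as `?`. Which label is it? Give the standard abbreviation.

Looking at what the `?` directly dominates — DET 'her', ADJ 'curious', ADJ 'careful', N 'experiment' — this is a noun phrase (NP).

NP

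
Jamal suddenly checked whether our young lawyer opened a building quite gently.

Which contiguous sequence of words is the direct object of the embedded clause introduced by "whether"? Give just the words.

a building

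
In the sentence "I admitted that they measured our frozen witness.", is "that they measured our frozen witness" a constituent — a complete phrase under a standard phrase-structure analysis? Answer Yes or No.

The sequence corresponds to a single SBAR node — the subordinate clause "that they measured our frozen witness".

Yes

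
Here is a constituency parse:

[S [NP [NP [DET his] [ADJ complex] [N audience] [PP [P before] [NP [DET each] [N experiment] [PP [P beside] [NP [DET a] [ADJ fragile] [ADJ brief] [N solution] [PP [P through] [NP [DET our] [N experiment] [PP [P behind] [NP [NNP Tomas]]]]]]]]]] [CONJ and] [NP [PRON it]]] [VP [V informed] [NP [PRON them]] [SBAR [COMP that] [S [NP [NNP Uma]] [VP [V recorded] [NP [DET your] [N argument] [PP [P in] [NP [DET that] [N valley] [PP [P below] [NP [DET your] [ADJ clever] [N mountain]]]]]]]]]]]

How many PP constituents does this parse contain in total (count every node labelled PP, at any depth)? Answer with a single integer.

6

Scanning left to right, an opening `[PP` appears at word positions 4, 7, 12, 15, 26, 29 — 6 in total.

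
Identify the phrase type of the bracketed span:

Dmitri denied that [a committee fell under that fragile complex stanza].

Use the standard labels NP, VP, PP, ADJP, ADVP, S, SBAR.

S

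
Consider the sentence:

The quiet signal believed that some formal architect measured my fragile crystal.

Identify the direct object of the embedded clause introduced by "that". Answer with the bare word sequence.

my fragile crystal

"measured" heads the VP of the embedded clause introduced by "that", and "my fragile crystal" is its direct object.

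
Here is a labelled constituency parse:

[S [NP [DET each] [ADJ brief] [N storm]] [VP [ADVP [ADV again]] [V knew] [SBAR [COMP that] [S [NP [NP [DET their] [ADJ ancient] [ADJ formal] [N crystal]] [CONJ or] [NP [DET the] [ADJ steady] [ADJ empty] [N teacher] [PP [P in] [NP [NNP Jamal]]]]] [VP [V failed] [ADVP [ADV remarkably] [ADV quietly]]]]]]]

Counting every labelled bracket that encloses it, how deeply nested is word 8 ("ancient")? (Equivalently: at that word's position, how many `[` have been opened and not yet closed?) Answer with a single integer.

Counting open brackets not yet closed at "ancient": [S [VP [SBAR [S [NP [NP [ADJ = 7.

7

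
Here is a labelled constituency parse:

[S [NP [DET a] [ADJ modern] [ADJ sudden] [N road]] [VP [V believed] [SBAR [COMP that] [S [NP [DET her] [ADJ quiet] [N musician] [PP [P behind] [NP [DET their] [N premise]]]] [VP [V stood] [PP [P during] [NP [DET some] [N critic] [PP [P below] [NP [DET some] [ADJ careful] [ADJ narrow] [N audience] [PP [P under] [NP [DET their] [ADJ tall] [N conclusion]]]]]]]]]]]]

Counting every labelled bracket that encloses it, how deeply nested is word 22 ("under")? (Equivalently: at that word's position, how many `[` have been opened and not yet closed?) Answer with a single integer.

11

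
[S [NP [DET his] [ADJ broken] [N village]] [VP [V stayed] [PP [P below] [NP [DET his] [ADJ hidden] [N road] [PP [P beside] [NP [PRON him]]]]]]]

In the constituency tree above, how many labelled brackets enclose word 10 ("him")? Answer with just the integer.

7

The word sits inside PRON, which is inside NP, inside PP, inside NP, inside PP, inside VP, inside S — 7 brackets in all.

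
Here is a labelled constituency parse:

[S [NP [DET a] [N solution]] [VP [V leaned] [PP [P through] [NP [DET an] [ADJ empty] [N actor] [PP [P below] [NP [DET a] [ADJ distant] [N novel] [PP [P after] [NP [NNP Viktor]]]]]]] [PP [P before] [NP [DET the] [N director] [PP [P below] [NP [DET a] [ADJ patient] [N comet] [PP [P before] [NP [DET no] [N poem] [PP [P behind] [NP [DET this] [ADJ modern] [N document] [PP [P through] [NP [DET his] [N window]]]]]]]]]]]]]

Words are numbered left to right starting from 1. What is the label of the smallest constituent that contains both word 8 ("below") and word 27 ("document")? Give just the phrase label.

VP

Both words fall inside [VP leaned through an empty actor below a distant novel after Viktor before the director below a patient comet before no poem behind this modern document through his window] (words 3–30), and no smaller constituent contains them both. Label: VP.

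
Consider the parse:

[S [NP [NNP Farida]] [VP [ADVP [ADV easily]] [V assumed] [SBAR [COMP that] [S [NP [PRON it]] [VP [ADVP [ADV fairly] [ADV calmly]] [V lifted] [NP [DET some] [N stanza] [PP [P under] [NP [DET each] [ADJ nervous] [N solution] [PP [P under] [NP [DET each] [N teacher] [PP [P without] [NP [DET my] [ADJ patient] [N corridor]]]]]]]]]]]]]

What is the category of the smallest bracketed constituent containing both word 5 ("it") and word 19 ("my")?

S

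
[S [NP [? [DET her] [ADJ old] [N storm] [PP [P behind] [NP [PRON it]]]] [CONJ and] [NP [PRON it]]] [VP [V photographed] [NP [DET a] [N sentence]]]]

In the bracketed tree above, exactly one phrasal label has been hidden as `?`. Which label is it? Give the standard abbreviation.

NP

Looking at what the `?` directly dominates — DET 'her', ADJ 'old', N 'storm', PP — this is a noun phrase (NP).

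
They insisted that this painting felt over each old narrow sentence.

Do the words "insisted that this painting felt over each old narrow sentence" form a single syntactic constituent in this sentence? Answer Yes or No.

Yes

These words form the whole verb phrase headed by "insisted", so yes — one constituent.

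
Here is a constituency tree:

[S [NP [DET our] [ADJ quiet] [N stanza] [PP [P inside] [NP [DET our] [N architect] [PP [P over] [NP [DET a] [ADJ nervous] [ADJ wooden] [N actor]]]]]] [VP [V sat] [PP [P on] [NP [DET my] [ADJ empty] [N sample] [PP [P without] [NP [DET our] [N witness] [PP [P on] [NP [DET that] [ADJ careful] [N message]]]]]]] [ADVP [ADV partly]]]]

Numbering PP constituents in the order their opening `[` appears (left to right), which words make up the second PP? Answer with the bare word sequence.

over a nervous wooden actor

Opening `[PP` markers occur at word positions 4, 7, 13, 17, 20; the second of these opens the constituent [PP over a nervous wooden actor].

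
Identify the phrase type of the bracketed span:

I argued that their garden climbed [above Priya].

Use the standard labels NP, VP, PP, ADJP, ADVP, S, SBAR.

PP

The span is built around the preposition "above" — a prepositional phrase (PP).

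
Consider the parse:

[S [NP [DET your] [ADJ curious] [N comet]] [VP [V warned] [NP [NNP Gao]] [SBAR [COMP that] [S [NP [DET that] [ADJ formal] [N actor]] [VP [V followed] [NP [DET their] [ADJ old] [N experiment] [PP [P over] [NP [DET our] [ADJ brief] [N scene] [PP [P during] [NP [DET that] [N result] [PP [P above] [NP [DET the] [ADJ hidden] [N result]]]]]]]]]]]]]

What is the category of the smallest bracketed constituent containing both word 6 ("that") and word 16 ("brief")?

Word 6 lies under S → VP → SBAR → COMP; word 16 lies under S → VP → SBAR → S → VP → NP → PP → NP → ADJ. The lowest shared node is the SBAR.

SBAR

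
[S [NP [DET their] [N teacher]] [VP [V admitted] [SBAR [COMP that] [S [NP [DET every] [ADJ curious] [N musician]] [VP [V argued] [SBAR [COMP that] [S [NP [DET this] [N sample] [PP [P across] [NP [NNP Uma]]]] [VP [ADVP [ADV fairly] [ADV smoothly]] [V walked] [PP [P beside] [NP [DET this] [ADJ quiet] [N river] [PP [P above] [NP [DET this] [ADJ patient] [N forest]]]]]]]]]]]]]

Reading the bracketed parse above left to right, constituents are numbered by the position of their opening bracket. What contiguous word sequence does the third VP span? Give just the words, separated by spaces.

fairly smoothly walked beside this quiet river above this patient forest

The VP opening brackets appear, in order, over: "admitted that every curious musician argued that this sample across Uma fairly smoothly walked beside this quiet river above this patient forest"; "argued that this sample across Uma fairly smoothly walked beside this quiet river above this patient forest"; "fairly smoothly walked beside this quiet river above this patient forest". The third one spans "fairly smoothly walked beside this quiet river above this patient forest".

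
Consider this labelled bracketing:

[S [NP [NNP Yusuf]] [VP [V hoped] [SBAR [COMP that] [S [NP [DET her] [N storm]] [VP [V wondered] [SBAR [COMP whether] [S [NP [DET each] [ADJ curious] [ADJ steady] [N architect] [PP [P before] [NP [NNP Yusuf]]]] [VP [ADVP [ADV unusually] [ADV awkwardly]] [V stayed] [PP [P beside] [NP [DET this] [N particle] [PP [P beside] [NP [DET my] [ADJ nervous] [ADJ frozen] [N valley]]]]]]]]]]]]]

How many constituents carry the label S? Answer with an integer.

3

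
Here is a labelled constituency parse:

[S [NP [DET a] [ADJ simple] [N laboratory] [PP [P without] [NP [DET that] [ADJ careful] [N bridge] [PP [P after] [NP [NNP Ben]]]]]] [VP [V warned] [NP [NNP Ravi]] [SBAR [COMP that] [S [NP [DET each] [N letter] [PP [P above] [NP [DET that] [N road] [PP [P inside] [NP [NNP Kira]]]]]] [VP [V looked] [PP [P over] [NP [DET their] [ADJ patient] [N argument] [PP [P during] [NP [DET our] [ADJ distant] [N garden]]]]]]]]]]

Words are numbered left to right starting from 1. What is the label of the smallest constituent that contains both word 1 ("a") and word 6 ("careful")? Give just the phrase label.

NP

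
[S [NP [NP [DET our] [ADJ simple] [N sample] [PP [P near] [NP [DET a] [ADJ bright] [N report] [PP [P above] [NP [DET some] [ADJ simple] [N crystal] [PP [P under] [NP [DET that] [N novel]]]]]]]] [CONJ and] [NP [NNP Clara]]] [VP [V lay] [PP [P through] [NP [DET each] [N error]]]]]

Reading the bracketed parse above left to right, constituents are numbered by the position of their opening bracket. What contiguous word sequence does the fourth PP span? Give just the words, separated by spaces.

In left-to-right order the PP constituents are "near a bright report above some simple crystal under that novel"; "above some simple crystal under that novel"; "under that novel"; "through each error". Number 4 is "through each error".

through each error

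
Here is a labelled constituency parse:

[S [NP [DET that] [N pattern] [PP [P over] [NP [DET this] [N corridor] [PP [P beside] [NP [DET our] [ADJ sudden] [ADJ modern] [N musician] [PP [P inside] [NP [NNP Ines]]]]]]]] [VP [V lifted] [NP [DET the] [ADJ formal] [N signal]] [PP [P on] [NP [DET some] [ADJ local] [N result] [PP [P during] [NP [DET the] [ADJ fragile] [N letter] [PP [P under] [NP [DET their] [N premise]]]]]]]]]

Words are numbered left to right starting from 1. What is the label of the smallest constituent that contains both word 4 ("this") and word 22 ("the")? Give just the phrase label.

Both words fall inside [S that pattern over this corridor beside our sudden modern musician inside Ines lifted the formal signal on some local result during the fragile letter under their premise] (words 1–27), and no smaller constituent contains them both. Label: S.

S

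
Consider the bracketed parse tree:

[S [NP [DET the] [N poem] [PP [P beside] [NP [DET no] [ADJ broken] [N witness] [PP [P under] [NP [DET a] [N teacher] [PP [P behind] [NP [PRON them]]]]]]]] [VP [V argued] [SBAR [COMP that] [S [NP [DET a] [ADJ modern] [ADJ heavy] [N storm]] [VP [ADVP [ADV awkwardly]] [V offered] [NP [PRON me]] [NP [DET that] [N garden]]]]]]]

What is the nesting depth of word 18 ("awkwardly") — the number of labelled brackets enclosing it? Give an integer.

The word sits inside ADV, which is inside ADVP, inside VP, inside S, inside SBAR, inside VP, inside S — 7 brackets in all.

7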